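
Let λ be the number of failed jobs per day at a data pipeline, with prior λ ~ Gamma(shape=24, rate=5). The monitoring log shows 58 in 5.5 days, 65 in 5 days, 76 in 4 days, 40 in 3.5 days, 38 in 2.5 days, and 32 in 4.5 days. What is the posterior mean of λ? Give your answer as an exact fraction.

Total count: 58 + 65 + 76 + 40 + 38 + 32 = 309.
Total exposure: 5.5 + 5 + 4 + 3.5 + 2.5 + 4.5 = 25 days.
Conjugate update: add total count to the shape and total exposure to the rate, giving Gamma(333, 30).
Posterior mean = α'/β' = 333/30 = 111/10.

111/10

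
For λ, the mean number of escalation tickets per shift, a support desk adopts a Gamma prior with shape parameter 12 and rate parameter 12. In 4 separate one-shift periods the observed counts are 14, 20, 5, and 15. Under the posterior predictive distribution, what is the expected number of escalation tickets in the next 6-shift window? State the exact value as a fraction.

Total count: 14 + 20 + 5 + 15 = 54.
Total exposure: 4 shifts.
The Gamma prior is conjugate for the Poisson rate, so λ | data ~ Gamma(12+54, 12+4) = Gamma(66, 16).
Predictive mean over a 6-shift window = T·E[λ|data] = 6·66/16 = 99/4.

99/4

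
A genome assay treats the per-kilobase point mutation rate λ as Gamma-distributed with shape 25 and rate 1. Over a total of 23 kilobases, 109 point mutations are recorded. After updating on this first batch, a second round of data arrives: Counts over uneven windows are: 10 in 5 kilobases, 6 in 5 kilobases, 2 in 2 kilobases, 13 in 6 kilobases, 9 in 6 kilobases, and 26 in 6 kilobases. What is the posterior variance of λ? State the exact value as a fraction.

Total count 109 over total exposure 23 kilobases.
After the first batch: Gamma(25 + 109, 1 + 23) = Gamma(134, 24).
Total count: 10 + 6 + 2 + 13 + 9 + 26 = 66.
Total exposure: 5 + 5 + 2 + 6 + 6 + 6 = 30 kilobases.
After the second batch: Gamma(134 + 66, 24 + 30) = Gamma(200, 54).
Posterior variance = α'/β'² = 200/2916 = 50/729.

50/729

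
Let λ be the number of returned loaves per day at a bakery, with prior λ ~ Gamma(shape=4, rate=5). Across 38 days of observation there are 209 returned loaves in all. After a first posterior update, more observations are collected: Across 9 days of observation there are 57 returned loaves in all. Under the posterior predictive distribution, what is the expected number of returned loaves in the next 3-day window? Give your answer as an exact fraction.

Total count 209 over total exposure 38 days.
After the first batch: Gamma(4 + 209, 5 + 38) = Gamma(213, 43).
Total count 57 over total exposure 9 days.
After the second batch: Gamma(213 + 57, 43 + 9) = Gamma(270, 52).
Predictive mean over a 3-day window = T·E[λ|data] = 3·270/52 = 405/26.

405/26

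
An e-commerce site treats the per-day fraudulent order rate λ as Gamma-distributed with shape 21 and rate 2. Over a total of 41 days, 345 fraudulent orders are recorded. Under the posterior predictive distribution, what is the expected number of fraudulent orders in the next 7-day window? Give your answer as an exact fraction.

Total count 345 over total exposure 41 days.
Conjugate update: add total count to the shape and total exposure to the rate, giving Gamma(366, 43).
Predictive mean over a 7-day window = T·E[λ|data] = 7·366/43 = 2562/43.

2562/43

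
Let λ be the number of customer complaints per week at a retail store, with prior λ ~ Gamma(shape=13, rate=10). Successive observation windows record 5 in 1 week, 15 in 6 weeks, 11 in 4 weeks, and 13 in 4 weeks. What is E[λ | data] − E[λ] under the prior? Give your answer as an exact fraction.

Total count: 5 + 15 + 11 + 13 = 44.
Total exposure: 1 + 6 + 4 + 4 = 15 weeks.
By Gamma–Poisson conjugacy, the posterior is Gamma(α + Σx, β + Σt) = Gamma(13 + 44, 10 + 15) = Gamma(57, 25).
Posterior mean = 57/25 = 57/25; prior mean = 13/10 = 13/10. Difference = 57/25 − 13/10 = 49/50.

49/50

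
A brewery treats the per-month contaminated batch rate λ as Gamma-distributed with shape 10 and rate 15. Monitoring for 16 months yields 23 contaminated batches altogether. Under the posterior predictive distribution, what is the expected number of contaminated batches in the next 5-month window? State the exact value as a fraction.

165/31

Total count 23 over total exposure 16 months.
Conjugate update: add total count to the shape and total exposure to the rate, giving Gamma(33, 31).
Predictive mean over a 5-month window = T·E[λ|data] = 5·33/31 = 165/31.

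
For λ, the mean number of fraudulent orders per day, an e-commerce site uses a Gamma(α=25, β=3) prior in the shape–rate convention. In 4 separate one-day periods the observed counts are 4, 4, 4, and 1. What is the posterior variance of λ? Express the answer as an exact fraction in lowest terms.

38/49

Total count: 4 + 4 + 4 + 1 = 13.
Total exposure: 4 days.
By Gamma–Poisson conjugacy, the posterior is Gamma(α + Σx, β + Σt) = Gamma(25 + 13, 3 + 4) = Gamma(38, 7).
Posterior variance = α'/β'² = 38/49.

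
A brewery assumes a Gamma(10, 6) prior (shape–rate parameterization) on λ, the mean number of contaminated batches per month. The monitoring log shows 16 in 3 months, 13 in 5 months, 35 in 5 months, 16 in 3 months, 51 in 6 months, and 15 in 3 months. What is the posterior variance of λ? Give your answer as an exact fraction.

156/961

Total count: 16 + 13 + 35 + 16 + 51 + 15 = 146.
Total exposure: 3 + 5 + 5 + 3 + 6 + 3 = 25 months.
Gamma(α, β) with Poisson data over total exposure Σt gives posterior Gamma(α+Σx, β+Σt) = Gamma(156, 31).
Posterior variance = α'/β'² = 156/961.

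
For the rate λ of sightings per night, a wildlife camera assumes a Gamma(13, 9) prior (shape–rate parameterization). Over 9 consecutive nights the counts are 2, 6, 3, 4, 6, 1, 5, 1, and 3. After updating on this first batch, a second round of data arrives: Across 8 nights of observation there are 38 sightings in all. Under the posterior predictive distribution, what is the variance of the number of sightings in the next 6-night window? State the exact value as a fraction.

Total count: 2 + 6 + 3 + 4 + 6 + 1 + 5 + 1 + 3 = 31.
Total exposure: 9 nights.
After the first batch: Gamma(13 + 31, 9 + 9) = Gamma(44, 18).
Total count 38 over total exposure 8 nights.
After the second batch: Gamma(44 + 38, 18 + 8) = Gamma(82, 26).
The posterior predictive for a window of length T is Negative Binomial with variance T·α'·(β'+T)/β'² = 6·82·32/676 = 3936/169.

3936/169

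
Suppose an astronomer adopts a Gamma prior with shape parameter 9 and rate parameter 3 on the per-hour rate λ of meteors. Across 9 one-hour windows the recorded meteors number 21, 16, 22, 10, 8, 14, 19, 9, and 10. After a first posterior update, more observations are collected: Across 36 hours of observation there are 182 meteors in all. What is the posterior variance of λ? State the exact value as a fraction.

5/36

Total count: 21 + 16 + 22 + 10 + 8 + 14 + 19 + 9 + 10 = 129.
Total exposure: 9 hours.
After the first batch: Gamma(9 + 129, 3 + 9) = Gamma(138, 12).
Total count 182 over total exposure 36 hours.
After the second batch: Gamma(138 + 182, 12 + 36) = Gamma(320, 48).
Posterior variance = α'/β'² = 320/2304 = 5/36.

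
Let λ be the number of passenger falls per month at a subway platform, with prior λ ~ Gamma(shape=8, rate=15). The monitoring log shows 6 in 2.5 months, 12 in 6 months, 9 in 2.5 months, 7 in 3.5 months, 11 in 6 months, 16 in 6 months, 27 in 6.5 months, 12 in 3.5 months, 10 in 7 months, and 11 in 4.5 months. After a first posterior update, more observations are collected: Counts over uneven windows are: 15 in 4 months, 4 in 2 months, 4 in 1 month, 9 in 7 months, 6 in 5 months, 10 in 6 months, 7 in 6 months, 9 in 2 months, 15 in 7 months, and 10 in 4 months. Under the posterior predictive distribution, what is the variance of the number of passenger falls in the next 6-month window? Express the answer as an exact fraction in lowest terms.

147804/11449

Total count: 6 + 12 + 9 + 7 + 11 + 16 + 27 + 12 + 10 + 11 = 121.
Total exposure: 2.5 + 6 + 2.5 + 3.5 + 6 + 6 + 6.5 + 3.5 + 7 + 4.5 = 48 months.
After the first batch: Gamma(8 + 121, 15 + 48) = Gamma(129, 63).
Total count: 15 + 4 + 4 + 9 + 6 + 10 + 7 + 9 + 15 + 10 = 89.
Total exposure: 4 + 2 + 1 + 7 + 5 + 6 + 6 + 2 + 7 + 4 = 44 months.
After the second batch: Gamma(129 + 89, 63 + 44) = Gamma(218, 107).
The posterior predictive for a window of length T is Negative Binomial with variance T·α'·(β'+T)/β'² = 6·218·113/11449 = 147804/11449.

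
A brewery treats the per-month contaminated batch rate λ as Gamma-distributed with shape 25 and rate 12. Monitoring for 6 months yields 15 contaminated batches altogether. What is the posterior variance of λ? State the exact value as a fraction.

Total count 15 over total exposure 6 months.
Posterior: α' = 25 + 15 = 40, β' = 12 + 6 = 18.
Posterior variance = α'/β'² = 40/324 = 10/81.

10/81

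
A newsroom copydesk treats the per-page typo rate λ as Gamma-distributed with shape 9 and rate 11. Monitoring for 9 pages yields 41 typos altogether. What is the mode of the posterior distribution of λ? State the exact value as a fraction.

Total count 41 over total exposure 9 pages.
The Gamma prior is conjugate for the Poisson rate, so λ | data ~ Gamma(9+41, 11+9) = Gamma(50, 20).
Posterior mode = (α'−1)/β' = 49/20.

49/20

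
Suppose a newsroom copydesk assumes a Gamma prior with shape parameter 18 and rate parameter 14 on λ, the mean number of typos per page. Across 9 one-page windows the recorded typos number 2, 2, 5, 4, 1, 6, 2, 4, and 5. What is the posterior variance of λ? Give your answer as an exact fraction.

Total count: 2 + 2 + 5 + 4 + 1 + 6 + 2 + 4 + 5 = 31.
Total exposure: 9 pages.
The Gamma prior is conjugate for the Poisson rate, so λ | data ~ Gamma(18+31, 14+9) = Gamma(49, 23).
Posterior variance = α'/β'² = 49/529.

49/529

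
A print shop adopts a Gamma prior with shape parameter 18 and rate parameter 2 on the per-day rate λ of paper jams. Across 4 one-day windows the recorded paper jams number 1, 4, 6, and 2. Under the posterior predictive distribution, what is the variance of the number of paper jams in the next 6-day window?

Total count: 1 + 4 + 6 + 2 = 13.
Total exposure: 4 days.
The Gamma prior is conjugate for the Poisson rate, so λ | data ~ Gamma(18+13, 2+4) = Gamma(31, 6).
The posterior predictive for a window of length T is Negative Binomial with variance T·α'·(β'+T)/β'² = 6·31·12/36 = 62.

62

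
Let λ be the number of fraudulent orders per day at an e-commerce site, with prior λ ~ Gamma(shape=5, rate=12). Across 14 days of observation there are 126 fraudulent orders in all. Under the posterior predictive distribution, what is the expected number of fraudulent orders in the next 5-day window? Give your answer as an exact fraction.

Total count 126 over total exposure 14 days.
Posterior: α' = 5 + 126 = 131, β' = 12 + 14 = 26.
Predictive mean over a 5-day window = T·E[λ|data] = 5·131/26 = 655/26.

655/26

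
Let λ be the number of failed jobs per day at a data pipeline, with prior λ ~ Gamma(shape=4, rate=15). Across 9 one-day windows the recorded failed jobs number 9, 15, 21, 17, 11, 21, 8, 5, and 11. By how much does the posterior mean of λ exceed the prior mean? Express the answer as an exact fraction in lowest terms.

Total count: 9 + 15 + 21 + 17 + 11 + 21 + 8 + 5 + 11 = 118.
Total exposure: 9 days.
Gamma(α, β) with Poisson data over total exposure Σt gives posterior Gamma(α+Σx, β+Σt) = Gamma(122, 24).
Posterior mean = 122/24 = 61/12; prior mean = 4/15 = 4/15. Difference = 61/12 − 4/15 = 289/60.

289/60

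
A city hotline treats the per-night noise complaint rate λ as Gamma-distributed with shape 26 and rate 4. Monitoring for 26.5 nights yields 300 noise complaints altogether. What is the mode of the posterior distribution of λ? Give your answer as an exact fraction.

650/61

Total count 300 over total exposure 26.5 nights.
Conjugate update: add total count to the shape and total exposure to the rate, giving Gamma(326, 61/2).
Posterior mode = (α'−1)/β' = 325/(61/2) = 650/61.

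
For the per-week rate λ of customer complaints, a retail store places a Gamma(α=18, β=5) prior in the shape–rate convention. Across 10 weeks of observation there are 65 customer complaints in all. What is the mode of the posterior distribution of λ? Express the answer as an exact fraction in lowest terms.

82/15

Total count 65 over total exposure 10 weeks.
Gamma(α, β) with Poisson data over total exposure Σt gives posterior Gamma(α+Σx, β+Σt) = Gamma(83, 15).
Posterior mode = (α'−1)/β' = 82/15.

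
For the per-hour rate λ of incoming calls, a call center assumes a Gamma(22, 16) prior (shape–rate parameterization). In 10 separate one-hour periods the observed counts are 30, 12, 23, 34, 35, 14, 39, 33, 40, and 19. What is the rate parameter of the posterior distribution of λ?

26

Total count: 30 + 12 + 23 + 34 + 35 + 14 + 39 + 33 + 40 + 19 = 279.
Total exposure: 10 hours.
Gamma(α, β) with Poisson data over total exposure Σt gives posterior Gamma(α+Σx, β+Σt) = Gamma(301, 26).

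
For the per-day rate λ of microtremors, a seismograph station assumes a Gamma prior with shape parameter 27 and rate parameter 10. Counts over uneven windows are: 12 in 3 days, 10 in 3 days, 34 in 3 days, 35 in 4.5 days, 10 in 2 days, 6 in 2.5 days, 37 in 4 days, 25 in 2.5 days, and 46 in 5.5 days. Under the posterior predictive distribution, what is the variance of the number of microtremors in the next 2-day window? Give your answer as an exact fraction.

2541/200

Total count: 12 + 10 + 34 + 35 + 10 + 6 + 37 + 25 + 46 = 215.
Total exposure: 3 + 3 + 3 + 4.5 + 2 + 2.5 + 4 + 2.5 + 5.5 = 30 days.
Conjugate update: add total count to the shape and total exposure to the rate, giving Gamma(242, 40).
The posterior predictive for a window of length T is Negative Binomial with variance T·α'·(β'+T)/β'² = 2·242·42/1600 = 2541/200.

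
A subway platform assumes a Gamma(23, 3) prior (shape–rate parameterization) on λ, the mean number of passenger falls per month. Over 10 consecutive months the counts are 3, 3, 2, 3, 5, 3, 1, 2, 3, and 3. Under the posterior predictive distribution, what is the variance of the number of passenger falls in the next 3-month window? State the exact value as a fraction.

Total count: 3 + 3 + 2 + 3 + 5 + 3 + 1 + 2 + 3 + 3 = 28.
Total exposure: 10 months.
The Gamma prior is conjugate for the Poisson rate, so λ | data ~ Gamma(23+28, 3+10) = Gamma(51, 13).
The posterior predictive for a window of length T is Negative Binomial with variance T·α'·(β'+T)/β'² = 3·51·16/169 = 2448/169.

2448/169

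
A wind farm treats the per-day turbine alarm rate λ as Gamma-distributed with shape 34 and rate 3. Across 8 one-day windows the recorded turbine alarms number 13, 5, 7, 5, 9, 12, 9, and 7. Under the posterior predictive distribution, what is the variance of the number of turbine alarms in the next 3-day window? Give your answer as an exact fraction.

Total count: 13 + 5 + 7 + 5 + 9 + 12 + 9 + 7 = 67.
Total exposure: 8 days.
Posterior: α' = 34 + 67 = 101, β' = 3 + 8 = 11.
The posterior predictive for a window of length T is Negative Binomial with variance T·α'·(β'+T)/β'² = 3·101·14/121 = 4242/121.

4242/121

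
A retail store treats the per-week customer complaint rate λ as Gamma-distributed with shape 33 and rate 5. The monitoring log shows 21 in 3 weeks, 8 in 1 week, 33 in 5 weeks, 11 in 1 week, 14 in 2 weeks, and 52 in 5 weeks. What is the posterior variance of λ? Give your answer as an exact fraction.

Total count: 21 + 8 + 33 + 11 + 14 + 52 = 139.
Total exposure: 3 + 1 + 5 + 1 + 2 + 5 = 17 weeks.
Gamma(α, β) with Poisson data over total exposure Σt gives posterior Gamma(α+Σx, β+Σt) = Gamma(172, 22).
Posterior variance = α'/β'² = 172/484 = 43/121.

43/121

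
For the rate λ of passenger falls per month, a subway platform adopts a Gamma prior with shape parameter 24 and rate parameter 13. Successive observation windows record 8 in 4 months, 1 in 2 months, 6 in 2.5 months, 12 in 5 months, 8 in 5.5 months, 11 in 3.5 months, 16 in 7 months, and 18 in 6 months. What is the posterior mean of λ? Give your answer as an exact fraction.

Total count: 8 + 1 + 6 + 12 + 8 + 11 + 16 + 18 = 80.
Total exposure: 4 + 2 + 2.5 + 5 + 5.5 + 3.5 + 7 + 6 = 35.5 months.
By Gamma–Poisson conjugacy, the posterior is Gamma(α + Σx, β + Σt) = Gamma(24 + 80, 13 + 35.5) = Gamma(104, 97/2).
Posterior mean = α'/β' = 104/(97/2) = 208/97.

208/97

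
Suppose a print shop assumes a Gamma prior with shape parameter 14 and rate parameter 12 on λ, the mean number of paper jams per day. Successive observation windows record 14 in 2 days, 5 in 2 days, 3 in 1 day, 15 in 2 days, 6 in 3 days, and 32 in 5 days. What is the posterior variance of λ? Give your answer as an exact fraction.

89/729

Total count: 14 + 5 + 3 + 15 + 6 + 32 = 75.
Total exposure: 2 + 2 + 1 + 2 + 3 + 5 = 15 days.
By Gamma–Poisson conjugacy, the posterior is Gamma(α + Σx, β + Σt) = Gamma(14 + 75, 12 + 15) = Gamma(89, 27).
Posterior variance = α'/β'² = 89/729.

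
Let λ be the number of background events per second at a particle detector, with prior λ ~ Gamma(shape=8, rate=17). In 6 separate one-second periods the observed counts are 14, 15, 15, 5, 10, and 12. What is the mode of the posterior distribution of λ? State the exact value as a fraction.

78/23

Total count: 14 + 15 + 15 + 5 + 10 + 12 = 71.
Total exposure: 6 seconds.
Gamma(α, β) with Poisson data over total exposure Σt gives posterior Gamma(α+Σx, β+Σt) = Gamma(79, 23).
Posterior mode = (α'−1)/β' = 78/23.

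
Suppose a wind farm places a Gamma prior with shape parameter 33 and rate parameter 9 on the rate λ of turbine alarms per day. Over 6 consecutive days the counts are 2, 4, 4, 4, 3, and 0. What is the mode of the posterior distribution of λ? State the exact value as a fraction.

49/15

Total count: 2 + 4 + 4 + 4 + 3 + 0 = 17.
Total exposure: 6 days.
Gamma(α, β) with Poisson data over total exposure Σt gives posterior Gamma(α+Σx, β+Σt) = Gamma(50, 15).
Posterior mode = (α'−1)/β' = 49/15.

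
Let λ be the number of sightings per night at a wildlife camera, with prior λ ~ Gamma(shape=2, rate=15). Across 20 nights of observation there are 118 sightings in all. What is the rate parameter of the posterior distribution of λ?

Total count 118 over total exposure 20 nights.
Gamma(α, β) with Poisson data over total exposure Σt gives posterior Gamma(α+Σx, β+Σt) = Gamma(120, 35).

35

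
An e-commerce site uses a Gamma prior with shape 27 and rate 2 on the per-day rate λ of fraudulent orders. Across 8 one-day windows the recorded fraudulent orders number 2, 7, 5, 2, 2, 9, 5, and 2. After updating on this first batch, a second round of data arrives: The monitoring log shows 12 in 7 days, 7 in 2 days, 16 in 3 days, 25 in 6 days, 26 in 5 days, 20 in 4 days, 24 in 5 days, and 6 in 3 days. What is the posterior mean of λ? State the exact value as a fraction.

Total count: 2 + 7 + 5 + 2 + 2 + 9 + 5 + 2 = 34.
Total exposure: 8 days.
After the first batch: Gamma(27 + 34, 2 + 8) = Gamma(61, 10).
Total count: 12 + 7 + 16 + 25 + 26 + 20 + 24 + 6 = 136.
Total exposure: 7 + 2 + 3 + 6 + 5 + 4 + 5 + 3 = 35 days.
After the second batch: Gamma(61 + 136, 10 + 35) = Gamma(197, 45).
Posterior mean = α'/β' = 197/45.

197/45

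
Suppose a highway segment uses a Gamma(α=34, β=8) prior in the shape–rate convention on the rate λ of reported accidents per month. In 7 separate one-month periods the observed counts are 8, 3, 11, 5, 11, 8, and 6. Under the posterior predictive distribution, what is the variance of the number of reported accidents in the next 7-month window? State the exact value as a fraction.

13244/225

Total count: 8 + 3 + 11 + 5 + 11 + 8 + 6 = 52.
Total exposure: 7 months.
The Gamma prior is conjugate for the Poisson rate, so λ | data ~ Gamma(34+52, 8+7) = Gamma(86, 15).
The posterior predictive for a window of length T is Negative Binomial with variance T·α'·(β'+T)/β'² = 7·86·22/225 = 13244/225.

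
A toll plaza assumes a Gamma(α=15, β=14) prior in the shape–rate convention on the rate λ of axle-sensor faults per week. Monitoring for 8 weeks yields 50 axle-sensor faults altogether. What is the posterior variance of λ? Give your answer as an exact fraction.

65/484

Total count 50 over total exposure 8 weeks.
The Gamma prior is conjugate for the Poisson rate, so λ | data ~ Gamma(15+50, 14+8) = Gamma(65, 22).
Posterior variance = α'/β'² = 65/484.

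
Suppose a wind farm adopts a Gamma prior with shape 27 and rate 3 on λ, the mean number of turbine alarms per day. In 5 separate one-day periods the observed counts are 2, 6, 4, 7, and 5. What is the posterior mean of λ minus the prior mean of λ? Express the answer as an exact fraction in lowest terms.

-21/8

Total count: 2 + 6 + 4 + 7 + 5 = 24.
Total exposure: 5 days.
Conjugate update: add total count to the shape and total exposure to the rate, giving Gamma(51, 8).
Posterior mean = 51/8 = 51/8; prior mean = 27/3 = 9. Difference = 51/8 − 9 = -21/8.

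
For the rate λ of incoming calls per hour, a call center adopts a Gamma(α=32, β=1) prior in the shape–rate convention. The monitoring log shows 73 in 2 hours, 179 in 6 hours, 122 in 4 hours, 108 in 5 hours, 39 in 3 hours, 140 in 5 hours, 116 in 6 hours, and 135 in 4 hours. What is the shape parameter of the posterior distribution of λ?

944

Total count: 73 + 179 + 122 + 108 + 39 + 140 + 116 + 135 = 912.
Total exposure: 2 + 6 + 4 + 5 + 3 + 5 + 6 + 4 = 35 hours.
Posterior: α' = 32 + 912 = 944, β' = 1 + 35 = 36.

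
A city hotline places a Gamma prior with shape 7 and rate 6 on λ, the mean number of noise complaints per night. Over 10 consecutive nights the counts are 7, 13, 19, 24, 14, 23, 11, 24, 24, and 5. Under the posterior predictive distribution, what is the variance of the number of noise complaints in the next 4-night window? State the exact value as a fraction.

Total count: 7 + 13 + 19 + 24 + 14 + 23 + 11 + 24 + 24 + 5 = 164.
Total exposure: 10 nights.
Posterior: α' = 7 + 164 = 171, β' = 6 + 10 = 16.
The posterior predictive for a window of length T is Negative Binomial with variance T·α'·(β'+T)/β'² = 4·171·20/256 = 855/16.

855/16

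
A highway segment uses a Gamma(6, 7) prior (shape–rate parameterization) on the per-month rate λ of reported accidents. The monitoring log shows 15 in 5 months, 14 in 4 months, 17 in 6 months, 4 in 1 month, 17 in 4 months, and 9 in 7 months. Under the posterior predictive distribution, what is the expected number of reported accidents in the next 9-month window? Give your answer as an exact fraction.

Total count: 15 + 14 + 17 + 4 + 17 + 9 = 76.
Total exposure: 5 + 4 + 6 + 1 + 4 + 7 = 27 months.
By Gamma–Poisson conjugacy, the posterior is Gamma(α + Σx, β + Σt) = Gamma(6 + 76, 7 + 27) = Gamma(82, 34).
Predictive mean over a 9-month window = T·E[λ|data] = 9·82/34 = 369/17.

369/17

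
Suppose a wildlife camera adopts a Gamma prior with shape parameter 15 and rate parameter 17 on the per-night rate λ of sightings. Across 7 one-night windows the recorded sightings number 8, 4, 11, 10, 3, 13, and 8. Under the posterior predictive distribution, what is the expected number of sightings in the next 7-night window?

Total count: 8 + 4 + 11 + 10 + 3 + 13 + 8 = 57.
Total exposure: 7 nights.
Conjugate update: add total count to the shape and total exposure to the rate, giving Gamma(72, 24).
Predictive mean over a 7-night window = T·E[λ|data] = 7·72/24 = 21.

21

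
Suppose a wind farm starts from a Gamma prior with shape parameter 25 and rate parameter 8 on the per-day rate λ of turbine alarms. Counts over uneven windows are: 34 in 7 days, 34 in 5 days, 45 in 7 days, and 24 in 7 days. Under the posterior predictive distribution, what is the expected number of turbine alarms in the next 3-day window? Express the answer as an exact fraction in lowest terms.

Total count: 34 + 34 + 45 + 24 = 137.
Total exposure: 7 + 5 + 7 + 7 = 26 days.
Conjugate update: add total count to the shape and total exposure to the rate, giving Gamma(162, 34).
Predictive mean over a 3-day window = T·E[λ|data] = 3·162/34 = 243/17.

243/17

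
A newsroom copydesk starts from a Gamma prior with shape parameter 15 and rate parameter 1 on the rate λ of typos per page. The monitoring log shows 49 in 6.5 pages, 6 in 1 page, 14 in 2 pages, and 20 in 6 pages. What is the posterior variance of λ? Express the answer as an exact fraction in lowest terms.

416/1089

Total count: 49 + 6 + 14 + 20 = 89.
Total exposure: 6.5 + 1 + 2 + 6 = 15.5 pages.
Posterior: α' = 15 + 89 = 104, β' = 1 + 15.5 = 33/2.
Posterior variance = α'/β'² = 104/(1089/4) = 416/1089.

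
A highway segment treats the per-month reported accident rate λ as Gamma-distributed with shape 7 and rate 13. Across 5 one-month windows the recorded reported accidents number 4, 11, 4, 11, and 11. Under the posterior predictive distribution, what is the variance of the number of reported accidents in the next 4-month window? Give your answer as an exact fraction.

352/27

Total count: 4 + 11 + 4 + 11 + 11 = 41.
Total exposure: 5 months.
Conjugate update: add total count to the shape and total exposure to the rate, giving Gamma(48, 18).
The posterior predictive for a window of length T is Negative Binomial with variance T·α'·(β'+T)/β'² = 4·48·22/324 = 352/27.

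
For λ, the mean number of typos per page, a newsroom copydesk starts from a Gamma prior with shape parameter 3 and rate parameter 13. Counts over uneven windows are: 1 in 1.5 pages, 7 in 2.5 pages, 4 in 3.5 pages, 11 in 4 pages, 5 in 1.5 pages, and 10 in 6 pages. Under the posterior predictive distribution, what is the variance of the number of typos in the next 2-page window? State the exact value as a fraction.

697/256

Total count: 1 + 7 + 4 + 11 + 5 + 10 = 38.
Total exposure: 1.5 + 2.5 + 3.5 + 4 + 1.5 + 6 = 19 pages.
By Gamma–Poisson conjugacy, the posterior is Gamma(α + Σx, β + Σt) = Gamma(3 + 38, 13 + 19) = Gamma(41, 32).
The posterior predictive for a window of length T is Negative Binomial with variance T·α'·(β'+T)/β'² = 2·41·34/1024 = 697/256.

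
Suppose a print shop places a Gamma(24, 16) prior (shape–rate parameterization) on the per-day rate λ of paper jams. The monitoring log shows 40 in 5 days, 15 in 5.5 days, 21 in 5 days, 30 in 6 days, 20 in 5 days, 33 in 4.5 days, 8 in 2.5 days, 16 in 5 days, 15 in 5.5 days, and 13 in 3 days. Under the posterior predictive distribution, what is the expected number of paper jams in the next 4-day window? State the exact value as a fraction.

940/63

Total count: 40 + 15 + 21 + 30 + 20 + 33 + 8 + 16 + 15 + 13 = 211.
Total exposure: 5 + 5.5 + 5 + 6 + 5 + 4.5 + 2.5 + 5 + 5.5 + 3 = 47 days.
The Gamma prior is conjugate for the Poisson rate, so λ | data ~ Gamma(24+211, 16+47) = Gamma(235, 63).
Predictive mean over a 4-day window = T·E[λ|data] = 4·235/63 = 940/63.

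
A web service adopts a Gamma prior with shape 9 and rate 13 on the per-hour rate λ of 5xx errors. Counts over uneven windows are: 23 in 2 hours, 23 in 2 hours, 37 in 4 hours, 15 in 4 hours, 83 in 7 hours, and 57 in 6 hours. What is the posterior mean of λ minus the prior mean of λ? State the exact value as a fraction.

151/26

Total count: 23 + 23 + 37 + 15 + 83 + 57 = 238.
Total exposure: 2 + 2 + 4 + 4 + 7 + 6 = 25 hours.
By Gamma–Poisson conjugacy, the posterior is Gamma(α + Σx, β + Σt) = Gamma(9 + 238, 13 + 25) = Gamma(247, 38).
Posterior mean = 247/38 = 13/2; prior mean = 9/13 = 9/13. Difference = 13/2 − 9/13 = 151/26.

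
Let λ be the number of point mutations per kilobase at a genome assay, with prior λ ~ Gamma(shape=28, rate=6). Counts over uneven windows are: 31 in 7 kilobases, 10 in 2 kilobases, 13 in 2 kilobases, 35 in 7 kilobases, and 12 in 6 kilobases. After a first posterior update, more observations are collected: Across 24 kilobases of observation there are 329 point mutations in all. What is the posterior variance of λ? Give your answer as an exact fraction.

229/1458

Total count: 31 + 10 + 13 + 35 + 12 = 101.
Total exposure: 7 + 2 + 2 + 7 + 6 = 24 kilobases.
After the first batch: Gamma(28 + 101, 6 + 24) = Gamma(129, 30).
Total count 329 over total exposure 24 kilobases.
After the second batch: Gamma(129 + 329, 30 + 24) = Gamma(458, 54).
Posterior variance = α'/β'² = 458/2916 = 229/1458.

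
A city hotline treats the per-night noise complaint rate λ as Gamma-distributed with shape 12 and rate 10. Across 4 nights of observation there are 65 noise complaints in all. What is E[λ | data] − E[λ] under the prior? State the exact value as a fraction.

43/10

Total count 65 over total exposure 4 nights.
Conjugate update: add total count to the shape and total exposure to the rate, giving Gamma(77, 14).
Posterior mean = 77/14 = 11/2; prior mean = 12/10 = 6/5. Difference = 11/2 − 6/5 = 43/10.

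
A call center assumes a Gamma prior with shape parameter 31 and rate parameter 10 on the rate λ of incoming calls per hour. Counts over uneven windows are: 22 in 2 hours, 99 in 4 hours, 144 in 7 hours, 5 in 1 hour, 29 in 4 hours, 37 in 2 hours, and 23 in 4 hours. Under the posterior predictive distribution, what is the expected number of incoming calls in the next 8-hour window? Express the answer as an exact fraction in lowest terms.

1560/17

Total count: 22 + 99 + 144 + 5 + 29 + 37 + 23 = 359.
Total exposure: 2 + 4 + 7 + 1 + 4 + 2 + 4 = 24 hours.
Gamma(α, β) with Poisson data over total exposure Σt gives posterior Gamma(α+Σx, β+Σt) = Gamma(390, 34).
Predictive mean over an 8-hour window = T·E[λ|data] = 8·390/34 = 1560/17.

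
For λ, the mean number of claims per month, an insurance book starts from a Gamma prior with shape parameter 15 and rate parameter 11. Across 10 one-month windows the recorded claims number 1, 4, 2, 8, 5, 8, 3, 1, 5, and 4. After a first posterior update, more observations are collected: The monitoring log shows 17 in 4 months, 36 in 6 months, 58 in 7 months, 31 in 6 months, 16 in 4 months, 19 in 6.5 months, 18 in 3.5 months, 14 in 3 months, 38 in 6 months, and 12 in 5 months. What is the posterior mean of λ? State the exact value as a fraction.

35/8

Total count: 1 + 4 + 2 + 8 + 5 + 8 + 3 + 1 + 5 + 4 = 41.
Total exposure: 10 months.
After the first batch: Gamma(15 + 41, 11 + 10) = Gamma(56, 21).
Total count: 17 + 36 + 58 + 31 + 16 + 19 + 18 + 14 + 38 + 12 = 259.
Total exposure: 4 + 6 + 7 + 6 + 4 + 6.5 + 3.5 + 3 + 6 + 5 = 51 months.
After the second batch: Gamma(56 + 259, 21 + 51) = Gamma(315, 72).
Posterior mean = α'/β' = 315/72 = 35/8.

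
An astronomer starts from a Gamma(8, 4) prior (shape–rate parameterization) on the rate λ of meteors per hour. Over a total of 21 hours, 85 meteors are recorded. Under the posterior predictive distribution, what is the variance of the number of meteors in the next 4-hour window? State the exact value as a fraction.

Total count 85 over total exposure 21 hours.
By Gamma–Poisson conjugacy, the posterior is Gamma(α + Σx, β + Σt) = Gamma(8 + 85, 4 + 21) = Gamma(93, 25).
The posterior predictive for a window of length T is Negative Binomial with variance T·α'·(β'+T)/β'² = 4·93·29/625 = 10788/625.

10788/625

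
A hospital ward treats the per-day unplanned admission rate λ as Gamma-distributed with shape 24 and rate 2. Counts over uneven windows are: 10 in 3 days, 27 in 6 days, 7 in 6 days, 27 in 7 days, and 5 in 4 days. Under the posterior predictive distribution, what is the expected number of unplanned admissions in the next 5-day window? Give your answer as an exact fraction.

125/7

Total count: 10 + 27 + 7 + 27 + 5 = 76.
Total exposure: 3 + 6 + 6 + 7 + 4 = 26 days.
By Gamma–Poisson conjugacy, the posterior is Gamma(α + Σx, β + Σt) = Gamma(24 + 76, 2 + 26) = Gamma(100, 28).
Predictive mean over a 5-day window = T·E[λ|data] = 5·100/28 = 125/7.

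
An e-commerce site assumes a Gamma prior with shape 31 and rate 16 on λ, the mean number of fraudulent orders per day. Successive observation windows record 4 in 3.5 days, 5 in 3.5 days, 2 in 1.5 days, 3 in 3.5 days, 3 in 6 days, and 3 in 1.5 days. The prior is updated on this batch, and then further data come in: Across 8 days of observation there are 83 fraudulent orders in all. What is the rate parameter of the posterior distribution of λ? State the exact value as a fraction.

87/2

Total count: 4 + 5 + 2 + 3 + 3 + 3 = 20.
Total exposure: 3.5 + 3.5 + 1.5 + 3.5 + 6 + 1.5 = 19.5 days.
After the first batch: Gamma(31 + 20, 16 + 19.5) = Gamma(51, 71/2).
Total count 83 over total exposure 8 days.
After the second batch: Gamma(51 + 83, 71/2 + 8) = Gamma(134, 87/2).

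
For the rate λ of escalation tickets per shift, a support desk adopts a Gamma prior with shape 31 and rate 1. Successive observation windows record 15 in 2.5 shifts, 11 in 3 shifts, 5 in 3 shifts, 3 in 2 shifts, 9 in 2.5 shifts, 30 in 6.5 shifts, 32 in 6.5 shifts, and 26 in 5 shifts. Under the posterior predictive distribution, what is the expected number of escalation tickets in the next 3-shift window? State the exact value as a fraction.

243/16

Total count: 15 + 11 + 5 + 3 + 9 + 30 + 32 + 26 = 131.
Total exposure: 2.5 + 3 + 3 + 2 + 2.5 + 6.5 + 6.5 + 5 = 31 shifts.
Posterior: α' = 31 + 131 = 162, β' = 1 + 31 = 32.
Predictive mean over a 3-shift window = T·E[λ|data] = 3·162/32 = 243/16.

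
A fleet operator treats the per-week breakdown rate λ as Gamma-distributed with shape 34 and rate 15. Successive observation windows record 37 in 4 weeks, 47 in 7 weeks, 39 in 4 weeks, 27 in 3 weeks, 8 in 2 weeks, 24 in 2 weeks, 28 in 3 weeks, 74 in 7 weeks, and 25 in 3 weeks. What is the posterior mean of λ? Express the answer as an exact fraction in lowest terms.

343/50

Total count: 37 + 47 + 39 + 27 + 8 + 24 + 28 + 74 + 25 = 309.
Total exposure: 4 + 7 + 4 + 3 + 2 + 2 + 3 + 7 + 3 = 35 weeks.
Gamma(α, β) with Poisson data over total exposure Σt gives posterior Gamma(α+Σx, β+Σt) = Gamma(343, 50).
Posterior mean = α'/β' = 343/50.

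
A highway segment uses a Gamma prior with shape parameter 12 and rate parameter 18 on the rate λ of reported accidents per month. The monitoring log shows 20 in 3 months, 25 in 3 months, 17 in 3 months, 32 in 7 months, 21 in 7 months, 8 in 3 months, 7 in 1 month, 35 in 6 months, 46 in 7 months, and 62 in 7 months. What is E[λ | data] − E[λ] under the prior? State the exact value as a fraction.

Total count: 20 + 25 + 17 + 32 + 21 + 8 + 7 + 35 + 46 + 62 = 273.
Total exposure: 3 + 3 + 3 + 7 + 7 + 3 + 1 + 6 + 7 + 7 = 47 months.
The Gamma prior is conjugate for the Poisson rate, so λ | data ~ Gamma(12+273, 18+47) = Gamma(285, 65).
Posterior mean = 285/65 = 57/13; prior mean = 12/18 = 2/3. Difference = 57/13 − 2/3 = 145/39.

145/39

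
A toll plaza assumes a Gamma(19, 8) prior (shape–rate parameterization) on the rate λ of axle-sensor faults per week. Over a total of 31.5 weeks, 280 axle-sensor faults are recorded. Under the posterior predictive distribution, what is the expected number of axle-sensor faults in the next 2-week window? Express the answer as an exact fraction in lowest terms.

Total count 280 over total exposure 31.5 weeks.
Posterior: α' = 19 + 280 = 299, β' = 8 + 31.5 = 79/2.
Predictive mean over a 2-week window = T·E[λ|data] = 2·299/(79/2) = 1196/79.

1196/79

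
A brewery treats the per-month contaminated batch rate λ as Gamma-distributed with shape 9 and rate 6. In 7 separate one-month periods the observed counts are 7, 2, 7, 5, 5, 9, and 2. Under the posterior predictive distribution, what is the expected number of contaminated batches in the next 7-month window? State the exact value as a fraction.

Total count: 7 + 2 + 7 + 5 + 5 + 9 + 2 = 37.
Total exposure: 7 months.
Posterior: α' = 9 + 37 = 46, β' = 6 + 7 = 13.
Predictive mean over a 7-month window = T·E[λ|data] = 7·46/13 = 322/13.

322/13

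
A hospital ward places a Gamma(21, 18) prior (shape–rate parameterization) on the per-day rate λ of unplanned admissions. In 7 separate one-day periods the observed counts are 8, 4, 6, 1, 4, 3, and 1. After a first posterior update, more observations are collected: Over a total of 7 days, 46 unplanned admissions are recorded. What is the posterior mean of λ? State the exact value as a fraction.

47/16

Total count: 8 + 4 + 6 + 1 + 4 + 3 + 1 = 27.
Total exposure: 7 days.
After the first batch: Gamma(21 + 27, 18 + 7) = Gamma(48, 25).
Total count 46 over total exposure 7 days.
After the second batch: Gamma(48 + 46, 25 + 7) = Gamma(94, 32).
Posterior mean = α'/β' = 94/32 = 47/16.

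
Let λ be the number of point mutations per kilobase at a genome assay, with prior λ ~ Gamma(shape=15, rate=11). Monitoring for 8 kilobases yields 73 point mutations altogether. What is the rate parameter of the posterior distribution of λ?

Total count 73 over total exposure 8 kilobases.
Posterior: α' = 15 + 73 = 88, β' = 11 + 8 = 19.

19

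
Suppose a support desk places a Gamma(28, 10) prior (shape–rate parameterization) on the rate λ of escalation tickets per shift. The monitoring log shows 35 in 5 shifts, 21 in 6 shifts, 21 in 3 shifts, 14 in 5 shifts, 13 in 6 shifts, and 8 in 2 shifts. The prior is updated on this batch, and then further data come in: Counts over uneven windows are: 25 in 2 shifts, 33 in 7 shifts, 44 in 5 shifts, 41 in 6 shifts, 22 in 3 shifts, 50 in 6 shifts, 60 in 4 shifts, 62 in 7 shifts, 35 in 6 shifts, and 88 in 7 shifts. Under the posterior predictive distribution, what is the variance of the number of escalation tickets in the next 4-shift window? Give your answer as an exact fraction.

752/27

Total count: 35 + 21 + 21 + 14 + 13 + 8 = 112.
Total exposure: 5 + 6 + 3 + 5 + 6 + 2 = 27 shifts.
After the first batch: Gamma(28 + 112, 10 + 27) = Gamma(140, 37).
Total count: 25 + 33 + 44 + 41 + 22 + 50 + 60 + 62 + 35 + 88 = 460.
Total exposure: 2 + 7 + 5 + 6 + 3 + 6 + 4 + 7 + 6 + 7 = 53 shifts.
After the second batch: Gamma(140 + 460, 37 + 53) = Gamma(600, 90).
The posterior predictive for a window of length T is Negative Binomial with variance T·α'·(β'+T)/β'² = 4·600·94/8100 = 752/27.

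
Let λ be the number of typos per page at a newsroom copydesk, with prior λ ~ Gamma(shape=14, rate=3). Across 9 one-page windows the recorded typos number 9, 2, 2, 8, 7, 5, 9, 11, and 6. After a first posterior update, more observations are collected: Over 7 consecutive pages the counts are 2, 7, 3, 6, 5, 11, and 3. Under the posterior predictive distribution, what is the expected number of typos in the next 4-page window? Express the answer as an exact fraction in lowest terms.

Total count: 9 + 2 + 2 + 8 + 7 + 5 + 9 + 11 + 6 = 59.
Total exposure: 9 pages.
After the first batch: Gamma(14 + 59, 3 + 9) = Gamma(73, 12).
Total count: 2 + 7 + 3 + 6 + 5 + 11 + 3 = 37.
Total exposure: 7 pages.
After the second batch: Gamma(73 + 37, 12 + 7) = Gamma(110, 19).
Predictive mean over a 4-page window = T·E[λ|data] = 4·110/19 = 440/19.

440/19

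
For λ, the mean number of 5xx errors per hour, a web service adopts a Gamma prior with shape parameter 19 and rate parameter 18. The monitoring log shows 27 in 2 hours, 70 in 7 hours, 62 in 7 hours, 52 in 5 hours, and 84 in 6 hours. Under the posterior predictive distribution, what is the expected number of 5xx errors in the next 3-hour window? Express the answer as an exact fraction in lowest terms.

314/15

Total count: 27 + 70 + 62 + 52 + 84 = 295.
Total exposure: 2 + 7 + 7 + 5 + 6 = 27 hours.
Gamma(α, β) with Poisson data over total exposure Σt gives posterior Gamma(α+Σx, β+Σt) = Gamma(314, 45).
Predictive mean over a 3-hour window = T·E[λ|data] = 3·314/45 = 314/15.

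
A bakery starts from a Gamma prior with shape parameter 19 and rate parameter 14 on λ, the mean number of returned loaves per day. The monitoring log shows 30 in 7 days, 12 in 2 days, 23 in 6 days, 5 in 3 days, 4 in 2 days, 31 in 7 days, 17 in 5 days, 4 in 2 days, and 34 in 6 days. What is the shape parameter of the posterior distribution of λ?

179

Total count: 30 + 12 + 23 + 5 + 4 + 31 + 17 + 4 + 34 = 160.
Total exposure: 7 + 2 + 6 + 3 + 2 + 7 + 5 + 2 + 6 = 40 days.
Gamma(α, β) with Poisson data over total exposure Σt gives posterior Gamma(α+Σx, β+Σt) = Gamma(179, 54).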